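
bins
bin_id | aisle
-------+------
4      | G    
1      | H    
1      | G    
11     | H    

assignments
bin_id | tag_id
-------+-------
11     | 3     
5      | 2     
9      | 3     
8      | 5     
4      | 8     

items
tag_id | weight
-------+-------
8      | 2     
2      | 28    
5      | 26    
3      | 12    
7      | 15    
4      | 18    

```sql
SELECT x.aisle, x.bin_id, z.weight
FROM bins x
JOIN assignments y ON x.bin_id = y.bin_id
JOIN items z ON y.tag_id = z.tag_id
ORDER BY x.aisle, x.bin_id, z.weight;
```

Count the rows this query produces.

Evaluate left to right. First `bins x INNER JOIN assignments y` on bin_id: 2 row(s).
Then INNER JOIN `items z` on tag_id: keep only rows whose y.tag_id appears in z.
Result: 2 row(s).

2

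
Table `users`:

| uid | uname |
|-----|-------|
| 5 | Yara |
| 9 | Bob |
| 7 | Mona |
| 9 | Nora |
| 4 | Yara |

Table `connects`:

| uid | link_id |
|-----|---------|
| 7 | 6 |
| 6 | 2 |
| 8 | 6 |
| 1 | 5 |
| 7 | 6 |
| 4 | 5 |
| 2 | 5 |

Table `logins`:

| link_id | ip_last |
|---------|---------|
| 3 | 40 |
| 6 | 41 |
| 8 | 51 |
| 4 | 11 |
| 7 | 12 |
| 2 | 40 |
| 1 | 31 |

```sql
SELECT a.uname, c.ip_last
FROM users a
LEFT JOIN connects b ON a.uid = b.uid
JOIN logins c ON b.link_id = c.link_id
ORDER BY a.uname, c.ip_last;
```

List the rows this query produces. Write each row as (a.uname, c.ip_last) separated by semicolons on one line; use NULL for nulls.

Joins associate left-to-right: users LEFT JOIN connects on uid gives 6 intermediate row(s).
Then INNER JOIN `logins c` on link_id: keep only rows whose b.link_id appears in c.

(Mona, 41); (Mona, 41)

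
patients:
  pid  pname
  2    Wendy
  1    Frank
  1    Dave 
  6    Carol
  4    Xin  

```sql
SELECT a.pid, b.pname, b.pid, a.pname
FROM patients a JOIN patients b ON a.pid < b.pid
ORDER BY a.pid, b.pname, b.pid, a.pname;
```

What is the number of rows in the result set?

INNER JOIN keeps only pairs where the ON condition holds.
Matching on a.pid < b.pid.
Matched pairs: 9.
Total: 9 rows.

9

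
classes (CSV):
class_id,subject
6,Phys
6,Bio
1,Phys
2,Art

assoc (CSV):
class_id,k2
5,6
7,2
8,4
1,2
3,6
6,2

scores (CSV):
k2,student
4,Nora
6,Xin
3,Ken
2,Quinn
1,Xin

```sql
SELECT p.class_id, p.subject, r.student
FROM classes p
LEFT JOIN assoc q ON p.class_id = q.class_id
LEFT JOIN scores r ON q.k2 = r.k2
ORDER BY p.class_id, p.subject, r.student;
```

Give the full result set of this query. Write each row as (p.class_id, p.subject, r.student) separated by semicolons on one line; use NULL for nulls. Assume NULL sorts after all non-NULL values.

(1, Phys, Quinn); (2, Art, NULL); (6, Bio, Quinn); (6, Phys, Quinn)

Joins associate left-to-right: classes LEFT JOIN assoc on class_id gives 4 intermediate row(s).
Then LEFT JOIN `scores r` on k2: each of those 4 rows is kept; rows whose q.k2 has no match in r get NULL for r's columns.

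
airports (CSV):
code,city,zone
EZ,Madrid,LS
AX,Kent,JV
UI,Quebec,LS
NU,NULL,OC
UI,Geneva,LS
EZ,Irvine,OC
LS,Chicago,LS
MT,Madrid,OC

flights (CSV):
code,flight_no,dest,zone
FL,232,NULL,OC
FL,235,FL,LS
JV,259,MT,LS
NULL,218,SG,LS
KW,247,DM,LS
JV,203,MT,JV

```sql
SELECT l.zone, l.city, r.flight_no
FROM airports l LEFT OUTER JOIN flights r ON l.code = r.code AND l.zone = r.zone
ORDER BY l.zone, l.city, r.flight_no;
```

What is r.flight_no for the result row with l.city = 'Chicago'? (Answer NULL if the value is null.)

NULL

LEFT JOIN keeps every row from `airports`; unmatched rows get NULL for `flights`'s columns.
Matching on l.code = r.code AND l.zone = r.zone. A NULL in a compared column never satisfies the condition.
Matched pairs: 0; unmatched l rows kept: 8.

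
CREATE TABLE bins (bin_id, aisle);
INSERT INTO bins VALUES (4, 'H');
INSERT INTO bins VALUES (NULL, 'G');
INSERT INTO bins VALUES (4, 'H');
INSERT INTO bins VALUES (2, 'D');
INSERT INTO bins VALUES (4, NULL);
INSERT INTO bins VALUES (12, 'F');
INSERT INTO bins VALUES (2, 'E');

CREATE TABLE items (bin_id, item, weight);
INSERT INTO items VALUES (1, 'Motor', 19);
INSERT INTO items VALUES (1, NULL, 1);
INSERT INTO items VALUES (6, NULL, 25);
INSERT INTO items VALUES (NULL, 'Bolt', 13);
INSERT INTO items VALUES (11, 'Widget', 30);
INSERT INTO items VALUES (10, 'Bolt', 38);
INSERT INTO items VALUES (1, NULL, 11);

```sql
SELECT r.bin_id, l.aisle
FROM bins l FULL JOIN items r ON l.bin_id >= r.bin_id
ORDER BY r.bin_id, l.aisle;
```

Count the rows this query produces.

23

FULL OUTER JOIN keeps every row from both sides; unmatched rows get NULL for the other side's columns.
Matching on l.bin_id >= r.bin_id. A NULL in a compared column never satisfies the condition.
Matched pairs: 21; unmatched l rows kept: 1; unmatched r rows kept: 1.
Total: 21 matched + 2 padded = 23 rows.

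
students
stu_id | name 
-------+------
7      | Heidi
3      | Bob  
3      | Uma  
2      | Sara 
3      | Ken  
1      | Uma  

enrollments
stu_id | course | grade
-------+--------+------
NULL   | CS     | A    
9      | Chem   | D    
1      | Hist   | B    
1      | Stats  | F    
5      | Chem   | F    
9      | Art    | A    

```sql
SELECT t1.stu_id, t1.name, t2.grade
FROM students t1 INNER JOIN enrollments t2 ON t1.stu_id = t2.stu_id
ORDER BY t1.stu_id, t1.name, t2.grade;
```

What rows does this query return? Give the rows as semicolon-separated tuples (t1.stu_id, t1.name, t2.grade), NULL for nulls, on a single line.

(1, Uma, B); (1, Uma, F)

INNER JOIN keeps only pairs where the ON condition holds.
Matching on t1.stu_id = t2.stu_id. A NULL in a compared column never satisfies the condition.
Matched pairs: 2.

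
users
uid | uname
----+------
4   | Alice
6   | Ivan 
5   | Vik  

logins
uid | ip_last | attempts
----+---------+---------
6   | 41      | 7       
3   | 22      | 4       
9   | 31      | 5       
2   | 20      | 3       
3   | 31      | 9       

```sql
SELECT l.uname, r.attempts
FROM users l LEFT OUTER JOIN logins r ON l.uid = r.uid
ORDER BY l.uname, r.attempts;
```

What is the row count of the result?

3

LEFT JOIN keeps every row from `users`; unmatched rows get NULL for `logins`'s columns.
Matching on l.uid = r.uid.
Matched pairs: 1; unmatched l rows kept: 2.
Total: 1 matched + 2 padded = 3 rows.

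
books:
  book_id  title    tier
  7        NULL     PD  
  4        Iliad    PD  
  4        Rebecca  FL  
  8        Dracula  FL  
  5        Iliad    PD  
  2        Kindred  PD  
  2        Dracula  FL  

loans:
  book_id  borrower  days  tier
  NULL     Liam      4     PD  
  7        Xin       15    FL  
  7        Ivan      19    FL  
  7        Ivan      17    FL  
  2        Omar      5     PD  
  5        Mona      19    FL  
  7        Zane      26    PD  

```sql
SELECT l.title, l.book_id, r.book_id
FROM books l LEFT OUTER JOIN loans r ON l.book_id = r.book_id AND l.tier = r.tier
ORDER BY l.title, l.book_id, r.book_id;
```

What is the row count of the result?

7

LEFT JOIN keeps every row from `books`; unmatched rows get NULL for `loans`'s columns.
Matching on l.book_id = r.book_id AND l.tier = r.tier. A NULL in a compared column never satisfies the condition.
Matched pairs: 2; unmatched l rows kept: 5.
Total: 2 matched + 5 padded = 7 rows.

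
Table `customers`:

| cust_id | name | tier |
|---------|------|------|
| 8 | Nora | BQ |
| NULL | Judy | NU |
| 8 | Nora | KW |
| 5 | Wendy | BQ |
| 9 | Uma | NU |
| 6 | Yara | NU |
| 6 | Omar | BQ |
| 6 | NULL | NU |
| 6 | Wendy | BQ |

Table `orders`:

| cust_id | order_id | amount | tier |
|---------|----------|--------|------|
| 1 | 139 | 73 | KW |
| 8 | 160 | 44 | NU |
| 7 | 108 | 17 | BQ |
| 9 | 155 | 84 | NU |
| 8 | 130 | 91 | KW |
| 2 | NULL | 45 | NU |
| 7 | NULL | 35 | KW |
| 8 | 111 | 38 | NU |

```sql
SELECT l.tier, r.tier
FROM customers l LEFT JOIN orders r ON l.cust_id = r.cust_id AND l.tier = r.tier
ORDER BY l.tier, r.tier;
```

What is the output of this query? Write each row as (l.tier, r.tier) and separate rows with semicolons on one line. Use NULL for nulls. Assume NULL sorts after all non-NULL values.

LEFT JOIN keeps every row from `customers`; unmatched rows get NULL for `orders`'s columns.
Matching on l.cust_id = r.cust_id AND l.tier = r.tier. A NULL in a compared column never satisfies the condition.
Matched pairs: 2; unmatched l rows kept: 7.

(BQ, NULL); (BQ, NULL); (BQ, NULL); (BQ, NULL); (KW, KW); (NU, NU); (NU, NULL); (NU, NULL); (NU, NULL)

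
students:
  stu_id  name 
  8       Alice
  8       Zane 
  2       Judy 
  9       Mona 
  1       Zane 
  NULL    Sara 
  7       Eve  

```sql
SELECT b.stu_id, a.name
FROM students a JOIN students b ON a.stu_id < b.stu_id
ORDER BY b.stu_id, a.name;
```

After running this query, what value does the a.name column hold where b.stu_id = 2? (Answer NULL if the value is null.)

Zane

INNER JOIN keeps only pairs where the ON condition holds.
Matching on a.stu_id < b.stu_id. A NULL in a compared column never satisfies the condition.
- a (stu_id=8) pairs with 1 row(s) of b.
- a (stu_id=8) pairs with 1 row(s) of b.
- a (stu_id=2) pairs with 4 row(s) of b.
- a (stu_id=9) has no partner → excluded.
- a (stu_id=1) pairs with 5 row(s) of b.
- a (stu_id=NULL) has no partner → excluded.
- a (stu_id=7) pairs with 3 row(s) of b.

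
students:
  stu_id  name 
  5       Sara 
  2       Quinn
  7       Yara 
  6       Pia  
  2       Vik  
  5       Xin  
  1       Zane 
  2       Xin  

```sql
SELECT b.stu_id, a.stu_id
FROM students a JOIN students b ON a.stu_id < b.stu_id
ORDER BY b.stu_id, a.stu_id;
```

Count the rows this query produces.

24

INNER JOIN keeps only pairs where the ON condition holds.
Matching on a.stu_id < b.stu_id.
Matched pairs: 24.
Total: 24 rows.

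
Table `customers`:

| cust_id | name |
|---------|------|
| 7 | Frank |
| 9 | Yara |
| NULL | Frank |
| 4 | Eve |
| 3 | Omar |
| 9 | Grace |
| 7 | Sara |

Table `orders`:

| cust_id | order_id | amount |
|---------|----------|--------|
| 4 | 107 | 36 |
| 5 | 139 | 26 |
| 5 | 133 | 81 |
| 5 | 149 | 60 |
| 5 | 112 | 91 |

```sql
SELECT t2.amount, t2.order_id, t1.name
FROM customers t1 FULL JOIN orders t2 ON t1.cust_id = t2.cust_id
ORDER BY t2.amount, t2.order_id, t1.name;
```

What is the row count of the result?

FULL OUTER JOIN keeps every row from both sides; unmatched rows get NULL for the other side's columns.
Matching on t1.cust_id = t2.cust_id. A NULL in a compared column never satisfies the condition.
- t1[0] cust_id=7 → no match; kept with NULLs on the t2 side.
- t1[1] cust_id=9 → no match; kept with NULLs on the t2 side.
- t1[2] cust_id=NULL → no match; kept with NULLs on the t2 side.
- t1[3] cust_id=4 → 1 match(es) in t2 → 1 row(s).
- t1[4] cust_id=3 → no match; kept with NULLs on the t2 side.
- t1[5] cust_id=9 → no match; kept with NULLs on the t2 side.
- t1[6] cust_id=7 → no match; kept with NULLs on the t2 side.
- 4 t2 row(s) had no t1 match → kept, t1 columns NULL.
Total: 1 matched + 10 padded = 11 rows.

11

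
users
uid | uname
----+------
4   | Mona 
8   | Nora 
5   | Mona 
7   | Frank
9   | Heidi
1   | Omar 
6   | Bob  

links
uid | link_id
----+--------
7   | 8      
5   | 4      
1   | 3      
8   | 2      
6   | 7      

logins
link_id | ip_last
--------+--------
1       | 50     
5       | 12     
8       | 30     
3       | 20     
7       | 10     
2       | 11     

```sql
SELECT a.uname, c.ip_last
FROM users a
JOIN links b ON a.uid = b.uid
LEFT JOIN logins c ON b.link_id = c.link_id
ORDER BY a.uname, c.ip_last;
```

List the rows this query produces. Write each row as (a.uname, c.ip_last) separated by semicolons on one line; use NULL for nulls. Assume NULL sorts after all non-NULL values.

(Bob, 10); (Frank, 30); (Mona, NULL); (Nora, 11); (Omar, 20)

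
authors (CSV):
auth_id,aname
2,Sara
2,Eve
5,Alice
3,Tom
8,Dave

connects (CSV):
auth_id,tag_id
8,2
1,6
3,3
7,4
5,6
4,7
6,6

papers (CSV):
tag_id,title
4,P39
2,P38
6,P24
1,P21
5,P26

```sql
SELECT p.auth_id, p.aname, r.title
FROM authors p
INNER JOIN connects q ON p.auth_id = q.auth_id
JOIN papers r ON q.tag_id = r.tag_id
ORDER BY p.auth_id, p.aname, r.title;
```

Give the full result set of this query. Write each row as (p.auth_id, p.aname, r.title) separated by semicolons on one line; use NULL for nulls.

(5, Alice, P24); (8, Dave, P38)

Joins associate left-to-right: authors INNER JOIN connects on auth_id gives 3 intermediate row(s).
Then INNER JOIN `papers r` on tag_id: keep only rows whose q.tag_id appears in r.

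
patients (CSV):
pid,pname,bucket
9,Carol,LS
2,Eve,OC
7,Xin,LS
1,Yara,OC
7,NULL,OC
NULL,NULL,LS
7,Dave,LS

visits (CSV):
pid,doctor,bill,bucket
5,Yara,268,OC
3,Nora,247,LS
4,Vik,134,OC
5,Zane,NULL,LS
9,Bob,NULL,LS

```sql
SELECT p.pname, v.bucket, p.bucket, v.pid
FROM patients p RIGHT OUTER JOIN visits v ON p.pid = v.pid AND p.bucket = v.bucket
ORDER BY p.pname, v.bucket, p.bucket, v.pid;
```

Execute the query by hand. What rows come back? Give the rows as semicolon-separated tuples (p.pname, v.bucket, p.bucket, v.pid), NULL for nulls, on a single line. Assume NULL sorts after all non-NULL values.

RIGHT JOIN keeps every row from `visits`; unmatched rows get NULL for `patients`'s columns.
Matching on p.pid = v.pid AND p.bucket = v.bucket. A NULL in a compared column never satisfies the condition.
- pid=9, bucket=LS: 1 matching v row(s), so 1 row(s) emitted.
- pid=2, bucket=OC: no matching v row.
- pid=7, bucket=LS: no matching v row.
- pid=1, bucket=OC: no matching v row.
- pid=7, bucket=OC: no matching v row.
- pid=NULL, bucket=LS: no matching v row.
- pid=7, bucket=LS: no matching v row.
- 4 row(s) from v found no p partner → padded with NULL.
After projecting and ordering:
p.pname | v.bucket | p.bucket | v.pid
Carol | LS | LS | 9
NULL | LS | NULL | 3
NULL | LS | NULL | 5
NULL | OC | NULL | 4
NULL | OC | NULL | 5

(Carol, LS, LS, 9); (NULL, LS, NULL, 3); (NULL, LS, NULL, 5); (NULL, OC, NULL, 4); (NULL, OC, NULL, 5)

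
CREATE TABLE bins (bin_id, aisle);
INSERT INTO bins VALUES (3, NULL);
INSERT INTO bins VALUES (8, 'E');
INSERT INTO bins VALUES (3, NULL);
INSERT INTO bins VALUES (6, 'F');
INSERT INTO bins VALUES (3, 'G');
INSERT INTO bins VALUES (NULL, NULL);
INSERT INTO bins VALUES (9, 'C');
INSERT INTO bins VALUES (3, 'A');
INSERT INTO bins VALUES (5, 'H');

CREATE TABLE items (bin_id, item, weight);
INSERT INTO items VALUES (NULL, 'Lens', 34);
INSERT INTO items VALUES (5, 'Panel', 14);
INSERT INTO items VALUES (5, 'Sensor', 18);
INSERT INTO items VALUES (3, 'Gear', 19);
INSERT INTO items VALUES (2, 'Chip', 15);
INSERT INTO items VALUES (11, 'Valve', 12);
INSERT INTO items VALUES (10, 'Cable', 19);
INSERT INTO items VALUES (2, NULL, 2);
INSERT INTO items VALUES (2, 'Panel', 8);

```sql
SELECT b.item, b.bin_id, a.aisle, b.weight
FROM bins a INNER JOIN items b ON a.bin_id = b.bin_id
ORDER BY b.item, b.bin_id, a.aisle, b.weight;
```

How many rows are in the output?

6

INNER JOIN keeps only pairs where the ON condition holds.
Matching on a.bin_id = b.bin_id. A NULL in a compared column never satisfies the condition.
- a[0] bin_id=3 → 1 match(es) in b → 1 row(s).
- a[1] bin_id=8 → no match; dropped.
- a[2] bin_id=3 → 1 match(es) in b → 1 row(s).
- a[3] bin_id=6 → no match; dropped.
- a[4] bin_id=3 → 1 match(es) in b → 1 row(s).
- a[5] bin_id=NULL → no match; dropped.
- a[6] bin_id=9 → no match; dropped.
- a[7] bin_id=3 → 1 match(es) in b → 1 row(s).
- a[8] bin_id=5 → 2 match(es) in b → 2 row(s).
Total: 6 rows.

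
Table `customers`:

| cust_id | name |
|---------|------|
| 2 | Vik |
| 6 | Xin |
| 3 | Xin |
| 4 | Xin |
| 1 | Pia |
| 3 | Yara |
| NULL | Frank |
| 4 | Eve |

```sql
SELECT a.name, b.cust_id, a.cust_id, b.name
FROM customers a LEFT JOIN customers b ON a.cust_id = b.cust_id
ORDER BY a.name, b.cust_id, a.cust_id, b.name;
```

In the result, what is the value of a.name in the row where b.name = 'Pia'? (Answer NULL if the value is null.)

LEFT JOIN keeps every row from `customers a`; unmatched rows get NULL for `customers b`'s columns.
Matching on a.cust_id = b.cust_id. A NULL in a compared column never satisfies the condition.
- a[0] cust_id=2 → 1 match(es) in b → 1 row(s).
- a[1] cust_id=6 → 1 match(es) in b → 1 row(s).
- a[2] cust_id=3 → 2 match(es) in b → 2 row(s).
- a[3] cust_id=4 → 2 match(es) in b → 2 row(s).
- a[4] cust_id=1 → 1 match(es) in b → 1 row(s).
- a[5] cust_id=3 → 2 match(es) in b → 2 row(s).
- a[6] cust_id=NULL → no match; kept with NULLs on the b side.
- a[7] cust_id=4 → 2 match(es) in b → 2 row(s).

Pia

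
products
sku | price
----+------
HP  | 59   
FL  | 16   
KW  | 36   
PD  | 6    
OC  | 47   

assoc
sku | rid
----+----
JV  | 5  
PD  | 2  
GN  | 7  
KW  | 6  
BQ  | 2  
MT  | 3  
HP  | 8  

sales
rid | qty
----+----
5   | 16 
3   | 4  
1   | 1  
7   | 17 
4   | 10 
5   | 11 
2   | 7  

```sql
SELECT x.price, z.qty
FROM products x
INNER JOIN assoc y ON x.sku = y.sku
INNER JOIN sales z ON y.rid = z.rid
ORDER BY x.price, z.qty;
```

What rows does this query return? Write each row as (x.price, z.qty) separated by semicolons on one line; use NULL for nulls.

(6, 7)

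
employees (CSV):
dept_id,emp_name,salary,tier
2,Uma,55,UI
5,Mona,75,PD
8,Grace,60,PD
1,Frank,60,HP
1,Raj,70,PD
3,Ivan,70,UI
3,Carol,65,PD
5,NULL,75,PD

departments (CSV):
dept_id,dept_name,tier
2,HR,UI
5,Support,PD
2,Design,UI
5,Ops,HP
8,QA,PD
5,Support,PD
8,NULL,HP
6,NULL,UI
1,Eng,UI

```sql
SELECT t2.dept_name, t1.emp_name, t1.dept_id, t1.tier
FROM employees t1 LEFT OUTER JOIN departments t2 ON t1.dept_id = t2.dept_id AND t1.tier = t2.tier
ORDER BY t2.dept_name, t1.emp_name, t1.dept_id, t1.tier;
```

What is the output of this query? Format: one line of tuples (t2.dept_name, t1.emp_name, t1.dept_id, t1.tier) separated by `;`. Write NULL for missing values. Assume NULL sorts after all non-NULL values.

(Design, Uma, 2, UI); (HR, Uma, 2, UI); (QA, Grace, 8, PD); (Support, Mona, 5, PD); (Support, Mona, 5, PD); (Support, NULL, 5, PD); (Support, NULL, 5, PD); (NULL, Carol, 3, PD); (NULL, Frank, 1, HP); (NULL, Ivan, 3, UI); (NULL, Raj, 1, PD)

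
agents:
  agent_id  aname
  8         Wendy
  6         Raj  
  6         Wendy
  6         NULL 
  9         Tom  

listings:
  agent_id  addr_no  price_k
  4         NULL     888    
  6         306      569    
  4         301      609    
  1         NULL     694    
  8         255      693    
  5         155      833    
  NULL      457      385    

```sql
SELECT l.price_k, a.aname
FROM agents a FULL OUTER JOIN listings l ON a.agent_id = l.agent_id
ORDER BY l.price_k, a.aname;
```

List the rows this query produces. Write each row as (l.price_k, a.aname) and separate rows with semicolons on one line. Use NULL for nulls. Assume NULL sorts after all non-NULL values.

FULL OUTER JOIN keeps every row from both sides; unmatched rows get NULL for the other side's columns.
Matching on a.agent_id = l.agent_id. A NULL in a compared column never satisfies the condition.
Matched pairs: 4; unmatched a rows kept: 1; unmatched l rows kept: 5.

(385, NULL); (569, Raj); (569, Wendy); (569, NULL); (609, NULL); (693, Wendy); (694, NULL); (833, NULL); (888, NULL); (NULL, Tom)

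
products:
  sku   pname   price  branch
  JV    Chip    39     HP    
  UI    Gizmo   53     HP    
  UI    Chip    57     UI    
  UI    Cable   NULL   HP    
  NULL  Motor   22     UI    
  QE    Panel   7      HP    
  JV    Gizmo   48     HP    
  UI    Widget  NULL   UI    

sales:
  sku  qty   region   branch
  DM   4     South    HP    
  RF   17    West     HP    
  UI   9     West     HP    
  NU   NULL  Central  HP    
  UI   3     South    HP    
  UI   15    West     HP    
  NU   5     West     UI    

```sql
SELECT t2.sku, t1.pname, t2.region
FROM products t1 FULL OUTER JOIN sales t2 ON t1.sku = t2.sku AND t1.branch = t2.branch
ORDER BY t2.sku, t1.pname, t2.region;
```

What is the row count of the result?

FULL OUTER JOIN keeps every row from both sides; unmatched rows get NULL for the other side's columns.
Matching on t1.sku = t2.sku AND t1.branch = t2.branch. A NULL in a compared column never satisfies the condition.
Matched pairs: 6; unmatched t1 rows kept: 6; unmatched t2 rows kept: 4.
Total: 6 matched + 10 padded = 16 rows.

16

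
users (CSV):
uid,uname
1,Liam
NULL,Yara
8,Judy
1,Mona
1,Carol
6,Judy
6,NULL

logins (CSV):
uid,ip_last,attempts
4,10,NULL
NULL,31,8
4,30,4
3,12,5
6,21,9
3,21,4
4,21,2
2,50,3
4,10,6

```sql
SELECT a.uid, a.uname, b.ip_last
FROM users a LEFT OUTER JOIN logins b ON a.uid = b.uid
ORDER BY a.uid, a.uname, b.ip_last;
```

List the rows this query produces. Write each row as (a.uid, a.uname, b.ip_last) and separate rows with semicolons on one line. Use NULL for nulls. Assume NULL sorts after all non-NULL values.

(1, Carol, NULL); (1, Liam, NULL); (1, Mona, NULL); (6, Judy, 21); (6, NULL, 21); (8, Judy, NULL); (NULL, Yara, NULL)

LEFT JOIN keeps every row from `users`; unmatched rows get NULL for `logins`'s columns.
Matching on a.uid = b.uid. A NULL in a compared column never satisfies the condition.
- a[0] uid=1 → no match; kept with NULLs on the b side.
- a[1] uid=NULL → no match; kept with NULLs on the b side.
- a[2] uid=8 → no match; kept with NULLs on the b side.
- a[3] uid=1 → no match; kept with NULLs on the b side.
- a[4] uid=1 → no match; kept with NULLs on the b side.
- a[5] uid=6 → 1 match(es) in b → 1 row(s).
- a[6] uid=6 → 1 match(es) in b → 1 row(s).
After projecting and ordering:
a.uid | a.uname | b.ip_last
1 | Carol | NULL
1 | Liam | NULL
1 | Mona | NULL
6 | Judy | 21
6 | NULL | 21
8 | Judy | NULL
NULL | Yara | NULL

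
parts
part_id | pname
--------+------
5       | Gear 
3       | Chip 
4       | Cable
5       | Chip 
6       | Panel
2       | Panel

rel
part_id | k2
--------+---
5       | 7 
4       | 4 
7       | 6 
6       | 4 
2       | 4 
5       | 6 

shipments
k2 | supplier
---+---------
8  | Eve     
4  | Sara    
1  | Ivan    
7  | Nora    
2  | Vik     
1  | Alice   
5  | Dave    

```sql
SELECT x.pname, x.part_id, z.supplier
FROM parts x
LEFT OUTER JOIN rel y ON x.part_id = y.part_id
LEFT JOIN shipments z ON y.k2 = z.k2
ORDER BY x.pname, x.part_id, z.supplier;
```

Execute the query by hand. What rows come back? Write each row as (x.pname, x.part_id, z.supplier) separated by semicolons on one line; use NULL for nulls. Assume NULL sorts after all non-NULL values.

Joins associate left-to-right: parts LEFT JOIN rel on part_id gives 8 intermediate row(s).
Then LEFT JOIN `shipments z` on k2: each of those 8 rows is kept; rows whose y.k2 has no match in z get NULL for z's columns.

(Cable, 4, Sara); (Chip, 3, NULL); (Chip, 5, Nora); (Chip, 5, NULL); (Gear, 5, Nora); (Gear, 5, NULL); (Panel, 2, Sara); (Panel, 6, Sara)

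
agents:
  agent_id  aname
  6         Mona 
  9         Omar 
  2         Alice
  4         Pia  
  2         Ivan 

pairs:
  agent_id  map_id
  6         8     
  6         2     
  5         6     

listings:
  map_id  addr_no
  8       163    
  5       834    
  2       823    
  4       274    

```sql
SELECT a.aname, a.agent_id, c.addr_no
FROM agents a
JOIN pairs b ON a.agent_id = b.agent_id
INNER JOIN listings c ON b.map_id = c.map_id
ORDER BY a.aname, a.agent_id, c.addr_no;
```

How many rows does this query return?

Step 1 — a INNER JOIN b on agent_id → 2 row(s).
Then INNER JOIN `listings c` on map_id: keep only rows whose b.map_id appears in c.
Result: 2 row(s).

2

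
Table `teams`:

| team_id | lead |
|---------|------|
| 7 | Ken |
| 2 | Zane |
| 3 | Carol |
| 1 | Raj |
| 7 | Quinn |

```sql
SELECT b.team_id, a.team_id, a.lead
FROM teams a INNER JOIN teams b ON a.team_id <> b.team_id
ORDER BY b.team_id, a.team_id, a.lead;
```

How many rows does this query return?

INNER JOIN keeps only pairs where the ON condition holds.
Matching on a.team_id <> b.team_id.
- a row (team_id=7): matches 3 b row(s) → 3 output row(s).
- a row (team_id=2): matches 4 b row(s) → 4 output row(s).
- a row (team_id=3): matches 4 b row(s) → 4 output row(s).
- a row (team_id=1): matches 4 b row(s) → 4 output row(s).
- a row (team_id=7): matches 3 b row(s) → 3 output row(s).
Total: 18 rows.

18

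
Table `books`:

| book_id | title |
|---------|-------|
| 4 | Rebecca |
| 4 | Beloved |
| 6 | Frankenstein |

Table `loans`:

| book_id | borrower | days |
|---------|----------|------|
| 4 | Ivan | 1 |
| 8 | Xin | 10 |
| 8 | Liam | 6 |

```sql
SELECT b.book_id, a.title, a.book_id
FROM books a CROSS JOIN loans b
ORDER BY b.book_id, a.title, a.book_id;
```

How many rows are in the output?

9

CROSS JOIN pairs every row of `books` with every row of `loans`: 3 × 3 = 9 rows.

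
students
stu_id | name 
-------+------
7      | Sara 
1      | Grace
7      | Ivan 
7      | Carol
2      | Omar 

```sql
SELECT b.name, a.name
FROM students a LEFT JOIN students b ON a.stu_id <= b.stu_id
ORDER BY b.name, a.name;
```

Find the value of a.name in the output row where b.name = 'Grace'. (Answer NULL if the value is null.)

Grace

LEFT JOIN keeps every row from `students a`; unmatched rows get NULL for `students b`'s columns.
Matching on a.stu_id <= b.stu_id.
Matched pairs: 18; unmatched a rows kept: 0.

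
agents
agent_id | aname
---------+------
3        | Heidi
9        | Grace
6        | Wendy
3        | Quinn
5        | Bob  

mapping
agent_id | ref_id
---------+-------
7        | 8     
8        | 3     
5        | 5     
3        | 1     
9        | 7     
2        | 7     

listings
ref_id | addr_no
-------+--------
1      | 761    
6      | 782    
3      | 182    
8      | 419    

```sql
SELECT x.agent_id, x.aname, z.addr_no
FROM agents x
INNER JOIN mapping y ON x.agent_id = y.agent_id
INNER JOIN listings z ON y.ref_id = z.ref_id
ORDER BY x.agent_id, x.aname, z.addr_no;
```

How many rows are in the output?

2

Joins associate left-to-right: agents INNER JOIN mapping on agent_id gives 4 intermediate row(s).
Then INNER JOIN `listings z` on ref_id: keep only rows whose y.ref_id appears in z.
Result: 2 row(s).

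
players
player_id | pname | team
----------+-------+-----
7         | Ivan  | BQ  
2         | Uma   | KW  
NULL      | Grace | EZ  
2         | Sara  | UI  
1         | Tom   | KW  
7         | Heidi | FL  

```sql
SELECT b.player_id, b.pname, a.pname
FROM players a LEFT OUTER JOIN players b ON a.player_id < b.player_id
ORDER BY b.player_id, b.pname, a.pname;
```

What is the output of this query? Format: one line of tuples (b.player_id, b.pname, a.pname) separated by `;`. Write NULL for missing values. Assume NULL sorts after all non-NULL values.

LEFT JOIN keeps every row from `players a`; unmatched rows get NULL for `players b`'s columns.
Matching on a.player_id < b.player_id. A NULL in a compared column never satisfies the condition.
- player_id=7: no b row matches, row kept with b columns NULL.
- player_id=2: 2 matching b row(s), so 2 row(s) emitted.
- player_id=NULL: no b row matches, row kept with b columns NULL.
- player_id=2: 2 matching b row(s), so 2 row(s) emitted.
- player_id=1: 4 matching b row(s), so 4 row(s) emitted.
- player_id=7: no b row matches, row kept with b columns NULL.

(2, Sara, Tom); (2, Uma, Tom); (7, Heidi, Sara); (7, Heidi, Tom); (7, Heidi, Uma); (7, Ivan, Sara); (7, Ivan, Tom); (7, Ivan, Uma); (NULL, NULL, Grace); (NULL, NULL, Heidi); (NULL, NULL, Ivan)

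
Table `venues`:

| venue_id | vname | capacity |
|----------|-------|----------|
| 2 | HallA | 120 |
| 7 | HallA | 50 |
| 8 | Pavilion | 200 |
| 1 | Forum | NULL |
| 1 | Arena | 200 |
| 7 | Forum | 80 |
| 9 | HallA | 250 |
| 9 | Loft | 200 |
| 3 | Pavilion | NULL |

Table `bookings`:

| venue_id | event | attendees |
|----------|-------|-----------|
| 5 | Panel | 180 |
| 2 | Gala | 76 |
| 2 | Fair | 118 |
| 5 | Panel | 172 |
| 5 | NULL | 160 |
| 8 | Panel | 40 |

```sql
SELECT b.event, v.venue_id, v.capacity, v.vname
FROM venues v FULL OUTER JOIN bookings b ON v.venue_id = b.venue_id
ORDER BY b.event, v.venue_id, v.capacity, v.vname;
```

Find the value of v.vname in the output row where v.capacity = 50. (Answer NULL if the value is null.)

FULL OUTER JOIN keeps every row from both sides; unmatched rows get NULL for the other side's columns.
Matching on v.venue_id = b.venue_id.
- v row (venue_id=2): matches 2 b row(s) → 2 output row(s).
- v row (venue_id=7): no match → kept, b columns NULL.
- v row (venue_id=8): matches 1 b row(s) → 1 output row(s).
- v row (venue_id=1): no match → kept, b columns NULL.
- v row (venue_id=1): no match → kept, b columns NULL.
- v row (venue_id=7): no match → kept, b columns NULL.
- v row (venue_id=9): no match → kept, b columns NULL.
- v row (venue_id=9): no match → kept, b columns NULL.
- v row (venue_id=3): no match → kept, b columns NULL.
- 3 row(s) from b found no v partner → padded with NULL.

HallA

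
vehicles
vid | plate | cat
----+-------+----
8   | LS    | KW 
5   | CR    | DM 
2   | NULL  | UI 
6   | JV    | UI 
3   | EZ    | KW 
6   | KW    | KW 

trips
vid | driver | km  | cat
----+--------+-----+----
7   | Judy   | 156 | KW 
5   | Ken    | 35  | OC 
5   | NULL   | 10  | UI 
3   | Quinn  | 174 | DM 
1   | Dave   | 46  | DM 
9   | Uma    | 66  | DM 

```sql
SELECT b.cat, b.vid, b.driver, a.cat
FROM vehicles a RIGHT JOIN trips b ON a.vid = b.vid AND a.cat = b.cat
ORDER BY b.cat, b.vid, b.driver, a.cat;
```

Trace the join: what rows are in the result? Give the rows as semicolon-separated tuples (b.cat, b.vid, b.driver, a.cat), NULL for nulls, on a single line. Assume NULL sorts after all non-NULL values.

(DM, 1, Dave, NULL); (DM, 3, Quinn, NULL); (DM, 9, Uma, NULL); (KW, 7, Judy, NULL); (OC, 5, Ken, NULL); (UI, 5, NULL, NULL)

RIGHT JOIN keeps every row from `trips`; unmatched rows get NULL for `vehicles`'s columns.
Matching on a.vid = b.vid AND a.cat = b.cat.
- a (vid=8, cat=KW) has no partner in b.
- a (vid=5, cat=DM) has no partner in b.
- a (vid=2, cat=UI) has no partner in b.
- a (vid=6, cat=UI) has no partner in b.
- a (vid=3, cat=KW) has no partner in b.
- a (vid=6, cat=KW) has no partner in b.
- plus 6 unmatched b row(s), each kept with NULL a columns.
After projecting and ordering:
b.cat | b.vid | b.driver | a.cat
DM | 1 | Dave | NULL
DM | 3 | Quinn | NULL
DM | 9 | Uma | NULL
KW | 7 | Judy | NULL
OC | 5 | Ken | NULL
UI | 5 | NULL | NULL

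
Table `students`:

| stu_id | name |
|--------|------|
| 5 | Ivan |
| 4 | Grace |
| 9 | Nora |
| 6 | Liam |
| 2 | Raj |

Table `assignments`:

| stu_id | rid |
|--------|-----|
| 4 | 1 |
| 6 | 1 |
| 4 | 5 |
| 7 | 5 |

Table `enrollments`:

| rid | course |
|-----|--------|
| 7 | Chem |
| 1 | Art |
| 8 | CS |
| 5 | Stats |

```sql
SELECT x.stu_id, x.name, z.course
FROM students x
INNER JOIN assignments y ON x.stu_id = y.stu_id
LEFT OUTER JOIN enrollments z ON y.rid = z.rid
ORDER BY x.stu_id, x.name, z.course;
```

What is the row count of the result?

Joins associate left-to-right: students INNER JOIN assignments on stu_id gives 3 intermediate row(s).
Then LEFT JOIN `enrollments z` on rid: each of those 3 rows is kept; rows whose y.rid has no match in z get NULL for z's columns.
Result: 3 row(s).

3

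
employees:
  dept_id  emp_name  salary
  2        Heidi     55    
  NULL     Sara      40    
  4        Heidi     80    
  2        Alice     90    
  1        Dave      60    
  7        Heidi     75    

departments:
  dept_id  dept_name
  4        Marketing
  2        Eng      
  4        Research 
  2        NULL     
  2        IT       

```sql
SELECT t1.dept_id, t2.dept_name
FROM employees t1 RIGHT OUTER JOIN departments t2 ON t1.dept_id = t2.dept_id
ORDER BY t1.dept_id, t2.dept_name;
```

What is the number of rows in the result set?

RIGHT JOIN keeps every row from `departments`; unmatched rows get NULL for `employees`'s columns.
Matching on t1.dept_id = t2.dept_id. A NULL in a compared column never satisfies the condition.
- t1 row (dept_id=2): matches 3 t2 row(s) → 3 output row(s).
- t1 row (dept_id=NULL): no match.
- t1 row (dept_id=4): matches 2 t2 row(s) → 2 output row(s).
- t1 row (dept_id=2): matches 3 t2 row(s) → 3 output row(s).
- t1 row (dept_id=1): no match.
- t1 row (dept_id=7): no match.
- every t2 row matched at least one t1 row.
Total: 8 rows.

8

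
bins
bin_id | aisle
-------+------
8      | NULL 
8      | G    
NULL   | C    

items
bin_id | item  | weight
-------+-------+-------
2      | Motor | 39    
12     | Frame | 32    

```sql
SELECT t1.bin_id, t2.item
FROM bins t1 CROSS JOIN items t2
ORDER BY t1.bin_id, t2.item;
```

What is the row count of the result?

CROSS JOIN pairs every row of `bins` with every row of `items`: 3 × 2 = 6 rows.

6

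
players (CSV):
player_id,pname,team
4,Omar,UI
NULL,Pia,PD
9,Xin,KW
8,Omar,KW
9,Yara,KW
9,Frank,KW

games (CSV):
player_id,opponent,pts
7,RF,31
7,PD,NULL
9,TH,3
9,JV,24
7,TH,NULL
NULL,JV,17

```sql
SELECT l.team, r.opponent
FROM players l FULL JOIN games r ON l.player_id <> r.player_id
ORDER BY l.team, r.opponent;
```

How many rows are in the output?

21

FULL OUTER JOIN keeps every row from both sides; unmatched rows get NULL for the other side's columns.
Matching on l.player_id <> r.player_id. A NULL in a compared column never satisfies the condition.
- l (player_id=4) pairs with 5 row(s) of r.
- l (player_id=NULL) has no partner → padded with NULL.
- l (player_id=9) pairs with 3 row(s) of r.
- l (player_id=8) pairs with 5 row(s) of r.
- l (player_id=9) pairs with 3 row(s) of r.
- l (player_id=9) pairs with 3 row(s) of r.
- plus 1 unmatched r row(s), each kept with NULL l columns.
Total: 19 matched + 2 padded = 21 rows.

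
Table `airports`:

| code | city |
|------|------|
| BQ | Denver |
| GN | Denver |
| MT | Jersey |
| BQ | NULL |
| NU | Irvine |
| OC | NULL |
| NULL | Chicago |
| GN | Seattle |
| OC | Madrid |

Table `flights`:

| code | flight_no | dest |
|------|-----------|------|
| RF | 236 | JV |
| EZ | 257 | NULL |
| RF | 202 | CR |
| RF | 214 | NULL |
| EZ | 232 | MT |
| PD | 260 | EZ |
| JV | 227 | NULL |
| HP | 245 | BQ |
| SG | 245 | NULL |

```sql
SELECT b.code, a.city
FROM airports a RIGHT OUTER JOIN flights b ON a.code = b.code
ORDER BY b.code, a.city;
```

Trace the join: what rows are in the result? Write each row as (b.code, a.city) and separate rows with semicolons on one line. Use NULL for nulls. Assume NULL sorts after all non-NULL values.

RIGHT JOIN keeps every row from `flights`; unmatched rows get NULL for `airports`'s columns.
Matching on a.code = b.code. A NULL in a compared column never satisfies the condition.
- code=BQ: no matching b row.
- code=GN: no matching b row.
- code=MT: no matching b row.
- code=BQ: no matching b row.
- code=NU: no matching b row.
- code=OC: no matching b row.
- code=NULL: no matching b row.
- code=GN: no matching b row.
- code=OC: no matching b row.
- 9 row(s) from b found no a partner → padded with NULL.
After projecting and ordering:
b.code | a.city
EZ | NULL
EZ | NULL
HP | NULL
JV | NULL
PD | NULL
RF | NULL
RF | NULL
RF | NULL
SG | NULL

(EZ, NULL); (EZ, NULL); (HP, NULL); (JV, NULL); (PD, NULL); (RF, NULL); (RF, NULL); (RF, NULL); (SG, NULL)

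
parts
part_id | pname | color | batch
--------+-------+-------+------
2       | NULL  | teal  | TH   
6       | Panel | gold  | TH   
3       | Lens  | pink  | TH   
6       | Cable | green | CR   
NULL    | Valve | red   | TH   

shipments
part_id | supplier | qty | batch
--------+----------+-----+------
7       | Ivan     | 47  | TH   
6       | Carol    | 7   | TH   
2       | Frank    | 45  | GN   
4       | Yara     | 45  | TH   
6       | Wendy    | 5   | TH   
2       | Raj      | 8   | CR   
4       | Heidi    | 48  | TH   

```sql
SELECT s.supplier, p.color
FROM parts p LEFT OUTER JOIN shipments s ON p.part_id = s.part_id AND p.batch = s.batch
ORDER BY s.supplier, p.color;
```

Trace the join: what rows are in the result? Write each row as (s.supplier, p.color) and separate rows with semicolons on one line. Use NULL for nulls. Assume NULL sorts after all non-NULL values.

(Carol, gold); (Wendy, gold); (NULL, green); (NULL, pink); (NULL, red); (NULL, teal)

LEFT JOIN keeps every row from `parts`; unmatched rows get NULL for `shipments`'s columns.
Matching on p.part_id = s.part_id AND p.batch = s.batch. A NULL in a compared column never satisfies the condition.
- p[0] part_id=2, batch=TH → no match; kept with NULLs on the s side.
- p[1] part_id=6, batch=TH → 2 match(es) in s → 2 row(s).
- p[2] part_id=3, batch=TH → no match; kept with NULLs on the s side.
- p[3] part_id=6, batch=CR → no match; kept with NULLs on the s side.
- p[4] part_id=NULL, batch=TH → no match; kept with NULLs on the s side.
After projecting and ordering:
s.supplier | p.color
Carol | gold
Wendy | gold
NULL | green
NULL | pink
NULL | red
NULL | teal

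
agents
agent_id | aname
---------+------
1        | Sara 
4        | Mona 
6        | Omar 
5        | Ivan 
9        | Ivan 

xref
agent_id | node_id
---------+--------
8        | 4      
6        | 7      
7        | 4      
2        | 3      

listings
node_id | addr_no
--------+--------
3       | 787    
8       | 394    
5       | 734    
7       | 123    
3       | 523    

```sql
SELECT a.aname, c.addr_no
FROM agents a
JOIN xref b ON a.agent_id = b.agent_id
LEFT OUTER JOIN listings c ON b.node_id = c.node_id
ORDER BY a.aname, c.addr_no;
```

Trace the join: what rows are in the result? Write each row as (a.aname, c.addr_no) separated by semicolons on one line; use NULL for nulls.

Joins associate left-to-right: agents INNER JOIN xref on agent_id gives 1 intermediate row(s).
Then LEFT JOIN `listings c` on node_id: each of those 1 rows is kept; rows whose b.node_id has no match in c get NULL for c's columns.

(Omar, 123)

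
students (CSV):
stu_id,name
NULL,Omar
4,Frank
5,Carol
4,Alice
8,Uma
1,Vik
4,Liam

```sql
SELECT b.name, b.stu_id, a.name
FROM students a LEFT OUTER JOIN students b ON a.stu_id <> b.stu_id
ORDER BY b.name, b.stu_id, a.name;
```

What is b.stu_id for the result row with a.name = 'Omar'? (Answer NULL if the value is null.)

NULL

LEFT JOIN keeps every row from `students a`; unmatched rows get NULL for `students b`'s columns.
Matching on a.stu_id <> b.stu_id. A NULL in a compared column never satisfies the condition.
Matched pairs: 24; unmatched a rows kept: 1.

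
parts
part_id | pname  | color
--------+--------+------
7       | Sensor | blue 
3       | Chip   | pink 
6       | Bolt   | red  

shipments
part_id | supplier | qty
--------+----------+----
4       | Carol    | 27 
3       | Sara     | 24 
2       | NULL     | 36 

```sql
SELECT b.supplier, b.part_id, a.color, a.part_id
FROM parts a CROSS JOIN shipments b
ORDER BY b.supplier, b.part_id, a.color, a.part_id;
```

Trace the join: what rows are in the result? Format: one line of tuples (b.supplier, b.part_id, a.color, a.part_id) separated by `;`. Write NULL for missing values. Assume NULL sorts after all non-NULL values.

(Carol, 4, blue, 7); (Carol, 4, pink, 3); (Carol, 4, red, 6); (Sara, 3, blue, 7); (Sara, 3, pink, 3); (Sara, 3, red, 6); (NULL, 2, blue, 7); (NULL, 2, pink, 3); (NULL, 2, red, 6)

CROSS JOIN pairs every row of `parts` with every row of `shipments`: 3 × 3 = 9 rows.
After projecting and ordering:
b.supplier | b.part_id | a.color | a.part_id
Carol | 4 | blue | 7
Carol | 4 | pink | 3
Carol | 4 | red | 6
Sara | 3 | blue | 7
Sara | 3 | pink | 3
Sara | 3 | red | 6
NULL | 2 | blue | 7
NULL | 2 | pink | 3
NULL | 2 | red | 6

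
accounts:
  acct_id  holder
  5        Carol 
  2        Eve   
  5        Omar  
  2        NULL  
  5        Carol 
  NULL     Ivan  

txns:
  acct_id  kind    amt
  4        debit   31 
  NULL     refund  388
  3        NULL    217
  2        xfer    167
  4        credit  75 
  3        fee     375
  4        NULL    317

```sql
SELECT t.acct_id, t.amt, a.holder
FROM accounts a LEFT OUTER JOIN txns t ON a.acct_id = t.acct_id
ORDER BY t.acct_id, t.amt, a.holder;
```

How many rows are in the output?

6

LEFT JOIN keeps every row from `accounts`; unmatched rows get NULL for `txns`'s columns.
Matching on a.acct_id = t.acct_id. A NULL in a compared column never satisfies the condition.
- acct_id=5: no t row matches, row kept with t columns NULL.
- acct_id=2: 1 matching t row(s), so 1 row(s) emitted.
- acct_id=5: no t row matches, row kept with t columns NULL.
- acct_id=2: 1 matching t row(s), so 1 row(s) emitted.
- acct_id=5: no t row matches, row kept with t columns NULL.
- acct_id=NULL: no t row matches, row kept with t columns NULL.
Total: 2 matched + 4 padded = 6 rows.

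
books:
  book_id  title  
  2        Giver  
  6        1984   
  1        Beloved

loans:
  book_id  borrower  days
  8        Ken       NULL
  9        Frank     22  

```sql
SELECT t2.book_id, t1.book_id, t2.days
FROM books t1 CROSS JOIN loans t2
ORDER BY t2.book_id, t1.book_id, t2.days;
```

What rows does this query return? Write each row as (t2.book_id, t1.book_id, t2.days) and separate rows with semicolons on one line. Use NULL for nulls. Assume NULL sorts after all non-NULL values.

CROSS JOIN pairs every row of `books` with every row of `loans`: 3 × 2 = 6 rows.

(8, 1, NULL); (8, 2, NULL); (8, 6, NULL); (9, 1, 22); (9, 2, 22); (9, 6, 22)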